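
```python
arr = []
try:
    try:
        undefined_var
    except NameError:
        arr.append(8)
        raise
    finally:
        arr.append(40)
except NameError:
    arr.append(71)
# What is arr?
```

Step-by-step execution trace:
1. Inner try: `undefined_var` raises NameError.
2. Inner `except NameError` matches → `arr.append(8)` → arr = [8].
3. bare `raise` re-raises NameError.
4. Inner `finally` runs during unwinding: `arr.append(40)` → arr = [8, 40].
5. Outer `except NameError` matches → `arr.append(71)` → arr = [8, 40, 71].
Result: [8, 40, 71]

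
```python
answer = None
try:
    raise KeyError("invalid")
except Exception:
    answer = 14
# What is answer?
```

Step-by-step execution trace:
1. `raise KeyError(...)` raises KeyError.
2. `except Exception` matches (KeyError is a subclass of Exception) → answer = 14.
Result: 14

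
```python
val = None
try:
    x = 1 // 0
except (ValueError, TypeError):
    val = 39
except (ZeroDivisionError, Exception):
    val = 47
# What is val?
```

Step-by-step execution trace:
1. `x = 1 // 0` raises ZeroDivisionError.
2. `except (ValueError, TypeError)` does not match ZeroDivisionError; skipped.
3. `except (ZeroDivisionError, Exception)` matches (ZeroDivisionError is in the tuple) → val = 47.
Result: 47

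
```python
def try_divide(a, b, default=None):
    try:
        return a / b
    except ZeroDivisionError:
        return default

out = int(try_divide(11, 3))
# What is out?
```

Step-by-step execution trace:
1. `try_divide(11, 3)` enters try: `return 11 / 3` → returns 3.6666666666666665. No exception raised.
2. `except ZeroDivisionError` is skipped.
3. `int(3.6666666666666665)` → 3 → out = 3.
Result: 3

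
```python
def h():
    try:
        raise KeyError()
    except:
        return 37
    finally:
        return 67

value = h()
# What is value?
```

Step-by-step execution trace:
1. `h()` enters try: `raise KeyError()` raises KeyError.
2. bare `except` matches → `return 37` sets pending return value 37.
3. Before returning, `finally: return 67` runs and overrides the pending return.
4. h() returns 67 → value = 67.
Result: 67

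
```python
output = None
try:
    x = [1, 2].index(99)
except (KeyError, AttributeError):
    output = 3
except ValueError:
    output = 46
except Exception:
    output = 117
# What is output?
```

Step-by-step execution trace:
1. `x = [1, 2].index(99)` raises ValueError.
2. `except (KeyError, AttributeError)` does not match ValueError; skipped.
3. `except ValueError` matches (exact type match) → output = 46.
4. `except Exception` is not reached.
Result: 46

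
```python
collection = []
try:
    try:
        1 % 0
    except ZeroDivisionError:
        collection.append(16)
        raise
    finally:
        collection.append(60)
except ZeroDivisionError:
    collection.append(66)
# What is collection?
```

Step-by-step execution trace:
1. Inner try: `1 % 0` raises ZeroDivisionError.
2. Inner `except ZeroDivisionError` matches → `collection.append(16)` → collection = [16].
3. bare `raise` re-raises ZeroDivisionError.
4. Inner `finally` runs during unwinding: `collection.append(60)` → collection = [16, 60].
5. Outer `except ZeroDivisionError` matches → `collection.append(66)` → collection = [16, 60, 66].
Result: [16, 60, 66]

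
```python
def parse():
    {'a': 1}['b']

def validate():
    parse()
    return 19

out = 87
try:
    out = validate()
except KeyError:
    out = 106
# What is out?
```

Step-by-step execution trace:
1. out starts at 87.
2. try: `validate()` calls `parse()`.
3. `parse()` evaluates `{'a': 1}['b']`, which raises KeyError; it propagates through validate (uncaught).
4. `return 19` in validate is not reached; the assignment to out does not complete.
5. `except KeyError` matches → out = 106.
Result: 106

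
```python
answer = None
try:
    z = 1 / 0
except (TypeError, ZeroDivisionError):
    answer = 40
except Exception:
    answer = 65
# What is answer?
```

Step-by-step execution trace:
1. `z = 1 / 0` raises ZeroDivisionError.
2. `except (TypeError, ZeroDivisionError)` matches (ZeroDivisionError is in the tuple) → answer = 40.
3. `except Exception` is not reached.
Result: 40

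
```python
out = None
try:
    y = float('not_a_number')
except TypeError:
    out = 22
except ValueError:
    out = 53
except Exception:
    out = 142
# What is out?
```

Step-by-step execution trace:
1. `y = float('not_a_number')` raises ValueError.
2. `except TypeError` does not match ValueError; skipped.
3. `except ValueError` matches → out = 53.
4. Remaining except clauses are skipped.
Result: 53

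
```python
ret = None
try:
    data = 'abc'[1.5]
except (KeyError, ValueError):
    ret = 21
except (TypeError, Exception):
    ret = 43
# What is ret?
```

Step-by-step execution trace:
1. `data = 'abc'[1.5]` raises TypeError.
2. `except (KeyError, ValueError)` does not match TypeError; skipped.
3. `except (TypeError, Exception)` matches (TypeError is in the tuple) → ret = 43.
Result: 43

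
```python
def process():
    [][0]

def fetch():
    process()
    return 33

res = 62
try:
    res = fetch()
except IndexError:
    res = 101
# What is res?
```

Step-by-step execution trace:
1. res starts at 62.
2. try: `fetch()` calls `process()`.
3. `process()` evaluates `[][0]`, which raises IndexError; it propagates through fetch (uncaught).
4. `return 33` in fetch is not reached; the assignment to res does not complete.
5. `except IndexError` matches → res = 101.
Result: 101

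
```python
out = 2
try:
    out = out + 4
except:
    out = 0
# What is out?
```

Step-by-step execution trace:
1. out starts at 2.
2. try: `out = out + 4` → out = 6. No exception raised.
3. `except` is skipped.
Result: 6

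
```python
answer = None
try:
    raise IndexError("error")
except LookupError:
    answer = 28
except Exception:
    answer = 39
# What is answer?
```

Step-by-step execution trace:
1. `raise IndexError(...)` raises IndexError.
2. `except LookupError` matches (IndexError is a subclass of LookupError) → answer = 28.
3. `except Exception` is not reached.
Result: 28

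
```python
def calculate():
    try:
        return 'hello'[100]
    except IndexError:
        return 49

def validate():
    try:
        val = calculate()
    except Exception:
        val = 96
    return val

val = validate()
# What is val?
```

Step-by-step execution trace:
1. `validate()` calls `calculate()`.
2. In calculate: `'hello'[100]` raises IndexError; `except IndexError` catches it → returns 49.
3. In validate: `val = calculate()` → val = 49. No exception reaches validate.
4. `except Exception` is skipped; validate returns 49.
5. val = 49.
Result: 49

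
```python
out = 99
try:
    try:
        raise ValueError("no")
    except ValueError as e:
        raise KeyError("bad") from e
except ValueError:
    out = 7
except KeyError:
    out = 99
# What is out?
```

Step-by-step execution trace:
1. Inner try raises ValueError; inner `except ValueError as e` catches it.
2. `raise KeyError(...) from e` raises KeyError (ValueError is attached as __cause__, but only KeyError is active).
3. Outer `except ValueError` does not match KeyError; skipped.
4. Outer `except KeyError` matches → out = 99.
Result: 99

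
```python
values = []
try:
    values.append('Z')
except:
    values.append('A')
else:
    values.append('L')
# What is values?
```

Step-by-step execution trace:
1. try: `values.append('Z')` → values = ['Z']. No exception raised.
2. `except` is skipped.
3. `else` runs (try completed without exception): `values.append('L')` → values = ['Z', 'L'].
Result: ['Z', 'L']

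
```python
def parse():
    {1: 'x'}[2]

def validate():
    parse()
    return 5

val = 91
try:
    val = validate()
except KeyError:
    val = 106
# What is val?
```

Step-by-step execution trace:
1. val starts at 91.
2. try: `validate()` calls `parse()`.
3. `parse()` evaluates `{1: 'x'}[2]`, which raises KeyError; it propagates through validate (uncaught).
4. `return 5` in validate is not reached; the assignment to val does not complete.
5. `except KeyError` matches → val = 106.
Result: 106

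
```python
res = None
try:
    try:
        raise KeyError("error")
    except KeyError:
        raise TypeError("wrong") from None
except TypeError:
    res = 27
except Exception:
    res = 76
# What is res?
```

Step-by-step execution trace:
1. Inner try raises KeyError; inner `except KeyError` catches it.
2. `raise TypeError(...) from None` raises TypeError (from None suppresses __context__, but the active exception is still TypeError).
3. Outer `except TypeError` matches → res = 27.
4. `except Exception` is not reached.
Result: 27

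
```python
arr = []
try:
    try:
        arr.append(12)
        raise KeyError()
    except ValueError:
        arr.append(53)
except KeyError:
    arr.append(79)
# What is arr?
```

Step-by-step execution trace:
1. Inner try: `arr.append(12)` → arr = [12].
2. `raise KeyError()` raises KeyError.
3. Inner `except ValueError` does not match KeyError; exception propagates to outer try.
4. Outer `except KeyError` matches → `arr.append(79)` → arr = [12, 79].
Result: [12, 79]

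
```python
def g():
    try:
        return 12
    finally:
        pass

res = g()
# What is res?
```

Step-by-step execution trace:
1. `g()` enters try: `return 12` sets pending return value 12.
2. Before returning, `finally: pass` runs (no effect).
3. g() returns 12 → res = 12.
Result: 12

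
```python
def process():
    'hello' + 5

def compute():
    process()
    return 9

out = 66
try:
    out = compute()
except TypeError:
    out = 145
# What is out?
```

Step-by-step execution trace:
1. out starts at 66.
2. try: `compute()` calls `process()`.
3. `process()` evaluates `'hello' + 5`, which raises TypeError; it propagates through compute (uncaught).
4. `return 9` in compute is not reached; the assignment to out does not complete.
5. `except TypeError` matches → out = 145.
Result: 145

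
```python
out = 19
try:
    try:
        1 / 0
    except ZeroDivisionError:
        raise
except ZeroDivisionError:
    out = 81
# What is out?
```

Step-by-step execution trace:
1. Inner try: `1 / 0` raises ZeroDivisionError.
2. Inner `except ZeroDivisionError` matches; bare `raise` re-raises the same ZeroDivisionError.
3. Outer `except ZeroDivisionError` matches → out = 81.
Result: 81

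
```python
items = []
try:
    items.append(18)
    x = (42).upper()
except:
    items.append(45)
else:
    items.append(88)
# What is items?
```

Step-by-step execution trace:
1. try: `items.append(18)` → items = [18].
2. `x = (42).upper()` raises AttributeError.
3. bare `except` matches → `items.append(45)` → items = [18, 45].
4. `else` is skipped (an exception was raised).
Result: [18, 45]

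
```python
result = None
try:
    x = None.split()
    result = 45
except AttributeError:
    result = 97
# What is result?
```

Step-by-step execution trace:
1. `x = None.split()` raises AttributeError.
2. `result = 45` is not reached.
3. `except AttributeError` matches → result = 97.
Result: 97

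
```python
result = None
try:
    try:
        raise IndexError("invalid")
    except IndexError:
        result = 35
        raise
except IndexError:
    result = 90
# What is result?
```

Step-by-step execution trace:
1. Inner try: `raise IndexError("invalid")` raises IndexError.
2. Inner `except IndexError` matches → result = 35.
3. bare `raise` re-raises the same IndexError.
4. Outer `except IndexError` matches → result = 90.
Result: 90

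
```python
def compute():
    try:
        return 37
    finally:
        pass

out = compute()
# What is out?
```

Step-by-step execution trace:
1. `compute()` enters try: `return 37` sets pending return value 37.
2. Before returning, `finally: pass` runs (no effect).
3. compute() returns 37 → out = 37.
Result: 37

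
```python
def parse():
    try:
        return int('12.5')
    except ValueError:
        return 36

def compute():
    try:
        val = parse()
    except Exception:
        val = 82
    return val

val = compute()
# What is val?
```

Step-by-step execution trace:
1. `compute()` calls `parse()`.
2. In parse: `int('12.5')` raises ValueError; `except ValueError` catches it → returns 36.
3. In compute: `val = parse()` → val = 36. No exception reaches compute.
4. `except Exception` is skipped; compute returns 36.
5. val = 36.
Result: 36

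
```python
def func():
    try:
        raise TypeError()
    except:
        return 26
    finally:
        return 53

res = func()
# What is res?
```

Step-by-step execution trace:
1. `func()` enters try: `raise TypeError()` raises TypeError.
2. bare `except` matches → `return 26` sets pending return value 26.
3. Before returning, `finally: return 53` runs and overrides the pending return.
4. func() returns 53 → res = 53.
Result: 53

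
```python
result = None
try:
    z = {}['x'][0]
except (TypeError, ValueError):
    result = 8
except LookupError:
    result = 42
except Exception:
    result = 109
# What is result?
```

Step-by-step execution trace:
1. `z = {}['x'][0]` raises KeyError.
2. `except (TypeError, ValueError)` does not match KeyError; skipped.
3. `except LookupError` matches (KeyError is a subclass of LookupError) → result = 42.
4. `except Exception` is not reached.
Result: 42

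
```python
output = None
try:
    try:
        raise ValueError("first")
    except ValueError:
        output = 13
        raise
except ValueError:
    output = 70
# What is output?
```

Step-by-step execution trace:
1. Inner try: `raise ValueError("first")` raises ValueError.
2. Inner `except ValueError` matches → output = 13.
3. bare `raise` re-raises the same ValueError.
4. Outer `except ValueError` matches → output = 70.
Result: 70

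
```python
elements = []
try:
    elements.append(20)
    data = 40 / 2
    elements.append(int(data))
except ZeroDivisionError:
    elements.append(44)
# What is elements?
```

Step-by-step execution trace:
1. try: `elements.append(20)` → elements = [20].
2. `data = 40 / 2` → data = 20.0. No exception raised.
3. `elements.append(int(data))` → elements = [20, 20].
4. `except ZeroDivisionError` is skipped (no exception was raised).
Result: [20, 20]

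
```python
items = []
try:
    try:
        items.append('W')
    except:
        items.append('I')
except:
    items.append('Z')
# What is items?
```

Step-by-step execution trace:
1. Inner try: `items.append('W')` → items = ['W']. No exception raised.
2. Inner `except` is skipped.
3. Inner try completes normally; outer `except` is skipped.
Result: ['W']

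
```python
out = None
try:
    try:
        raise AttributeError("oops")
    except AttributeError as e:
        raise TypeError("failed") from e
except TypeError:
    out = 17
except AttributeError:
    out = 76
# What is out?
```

Step-by-step execution trace:
1. Inner try raises AttributeError; inner `except AttributeError as e` catches it.
2. `raise TypeError(...) from e` raises TypeError (AttributeError is attached as __cause__, but only TypeError is active).
3. Outer `except TypeError` matches → out = 17.
4. `except AttributeError` is not reached.
Result: 17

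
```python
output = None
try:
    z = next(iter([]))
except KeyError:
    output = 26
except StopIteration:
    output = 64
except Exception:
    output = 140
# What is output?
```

Step-by-step execution trace:
1. `z = next(iter([]))` raises StopIteration.
2. `except KeyError` does not match StopIteration; skipped.
3. `except StopIteration` matches → output = 64.
4. Remaining except clauses are skipped.
Result: 64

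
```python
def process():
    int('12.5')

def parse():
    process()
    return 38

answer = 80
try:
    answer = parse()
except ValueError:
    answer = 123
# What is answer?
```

Step-by-step execution trace:
1. answer starts at 80.
2. try: `parse()` calls `process()`.
3. `process()` evaluates `int('12.5')`, which raises ValueError; it propagates through parse (uncaught).
4. `return 38` in parse is not reached; the assignment to answer does not complete.
5. `except ValueError` matches → answer = 123.
Result: 123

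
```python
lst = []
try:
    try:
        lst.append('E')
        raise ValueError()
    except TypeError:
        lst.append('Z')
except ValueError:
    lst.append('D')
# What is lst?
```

Step-by-step execution trace:
1. Inner try: `lst.append('E')` → lst = ['E'].
2. `raise ValueError()` raises ValueError.
3. Inner `except TypeError` does not match ValueError; exception propagates to outer try.
4. Outer `except ValueError` matches → `lst.append('D')` → lst = ['E', 'D'].
Result: ['E', 'D']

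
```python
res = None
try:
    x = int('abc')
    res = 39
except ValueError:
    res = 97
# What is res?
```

Step-by-step execution trace:
1. `x = int('abc')` raises ValueError.
2. `res = 39` is not reached.
3. `except ValueError` matches → res = 97.
Result: 97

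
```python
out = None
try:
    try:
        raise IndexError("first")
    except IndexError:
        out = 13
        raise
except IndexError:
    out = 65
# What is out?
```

Step-by-step execution trace:
1. Inner try: `raise IndexError("first")` raises IndexError.
2. Inner `except IndexError` matches → out = 13.
3. bare `raise` re-raises the same IndexError.
4. Outer `except IndexError` matches → out = 65.
Result: 65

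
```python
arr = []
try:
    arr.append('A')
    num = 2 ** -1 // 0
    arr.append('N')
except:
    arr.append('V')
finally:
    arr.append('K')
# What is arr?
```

Step-by-step execution trace:
1. try: `arr.append('A')` → arr = ['A'].
2. `num = 2 ** -1 // 0` raises ZeroDivisionError; `arr.append('N')` is not reached.
3. bare `except` matches → `arr.append('V')` → arr = ['A', 'V'].
4. finally always runs: `arr.append('K')` → arr = ['A', 'V', 'K'].
Result: ['A', 'V', 'K']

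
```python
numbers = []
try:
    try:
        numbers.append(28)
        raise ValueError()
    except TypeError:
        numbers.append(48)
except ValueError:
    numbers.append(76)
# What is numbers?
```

Step-by-step execution trace:
1. Inner try: `numbers.append(28)` → numbers = [28].
2. `raise ValueError()` raises ValueError.
3. Inner `except TypeError` does not match ValueError; exception propagates to outer try.
4. Outer `except ValueError` matches → `numbers.append(76)` → numbers = [28, 76].
Result: [28, 76]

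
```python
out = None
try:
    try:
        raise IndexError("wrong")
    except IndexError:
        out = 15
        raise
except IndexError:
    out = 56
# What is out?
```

Step-by-step execution trace:
1. Inner try: `raise IndexError("wrong")` raises IndexError.
2. Inner `except IndexError` matches → out = 15.
3. bare `raise` re-raises the same IndexError.
4. Outer `except IndexError` matches → out = 56.
Result: 56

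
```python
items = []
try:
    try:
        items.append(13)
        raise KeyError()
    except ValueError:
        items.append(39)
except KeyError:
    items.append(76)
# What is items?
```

Step-by-step execution trace:
1. Inner try: `items.append(13)` → items = [13].
2. `raise KeyError()` raises KeyError.
3. Inner `except ValueError` does not match KeyError; exception propagates to outer try.
4. Outer `except KeyError` matches → `items.append(76)` → items = [13, 76].
Result: [13, 76]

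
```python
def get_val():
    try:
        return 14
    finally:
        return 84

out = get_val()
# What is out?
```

Step-by-step execution trace:
1. `get_val()` enters try: `return 14` sets pending return value 14.
2. Before returning, `finally: return 84` runs and overrides the pending return.
3. get_val() returns 84 → out = 84.
Result: 84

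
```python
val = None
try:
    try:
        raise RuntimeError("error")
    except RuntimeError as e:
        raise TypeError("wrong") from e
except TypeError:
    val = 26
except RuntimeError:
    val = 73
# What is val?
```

Step-by-step execution trace:
1. Inner try raises RuntimeError; inner `except RuntimeError as e` catches it.
2. `raise TypeError(...) from e` raises TypeError (RuntimeError is attached as __cause__, but only TypeError is active).
3. Outer `except TypeError` matches → val = 26.
4. `except RuntimeError` is not reached.
Result: 26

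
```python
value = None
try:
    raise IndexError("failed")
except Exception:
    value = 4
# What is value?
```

Step-by-step execution trace:
1. `raise IndexError(...)` raises IndexError.
2. `except Exception` matches (IndexError is a subclass of Exception) → value = 4.
Result: 4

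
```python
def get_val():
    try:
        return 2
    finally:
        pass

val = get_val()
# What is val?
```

Step-by-step execution trace:
1. `get_val()` enters try: `return 2` sets pending return value 2.
2. Before returning, `finally: pass` runs (no effect).
3. get_val() returns 2 → val = 2.
Result: 2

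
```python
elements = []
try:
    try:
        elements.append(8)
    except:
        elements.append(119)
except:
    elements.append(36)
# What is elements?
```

Step-by-step execution trace:
1. Inner try: `elements.append(8)` → elements = [8]. No exception raised.
2. Inner `except` is skipped.
3. Inner try completes normally; outer `except` is skipped.
Result: [8]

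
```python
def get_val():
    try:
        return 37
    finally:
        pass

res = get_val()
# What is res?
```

Step-by-step execution trace:
1. `get_val()` enters try: `return 37` sets pending return value 37.
2. Before returning, `finally: pass` runs (no effect).
3. get_val() returns 37 → res = 37.
Result: 37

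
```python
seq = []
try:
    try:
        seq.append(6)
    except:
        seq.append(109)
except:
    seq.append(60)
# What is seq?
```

Step-by-step execution trace:
1. Inner try: `seq.append(6)` → seq = [6]. No exception raised.
2. Inner `except` is skipped.
3. Inner try completes normally; outer `except` is skipped.
Result: [6]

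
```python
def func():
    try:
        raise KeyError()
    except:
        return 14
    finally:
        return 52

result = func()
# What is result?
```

Step-by-step execution trace:
1. `func()` enters try: `raise KeyError()` raises KeyError.
2. bare `except` matches → `return 14` sets pending return value 14.
3. Before returning, `finally: return 52` runs and overrides the pending return.
4. func() returns 52 → result = 52.
Result: 52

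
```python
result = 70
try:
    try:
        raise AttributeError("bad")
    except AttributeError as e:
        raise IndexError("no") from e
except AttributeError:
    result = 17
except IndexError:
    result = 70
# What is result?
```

Step-by-step execution trace:
1. Inner try raises AttributeError; inner `except AttributeError as e` catches it.
2. `raise IndexError(...) from e` raises IndexError (AttributeError is attached as __cause__, but only IndexError is active).
3. Outer `except AttributeError` does not match IndexError; skipped.
4. Outer `except IndexError` matches → result = 70.
Result: 70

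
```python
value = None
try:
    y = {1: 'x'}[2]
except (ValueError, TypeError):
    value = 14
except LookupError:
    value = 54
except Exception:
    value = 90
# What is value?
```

Step-by-step execution trace:
1. `y = {1: 'x'}[2]` raises KeyError.
2. `except (ValueError, TypeError)` does not match KeyError; skipped.
3. `except LookupError` matches (KeyError is a subclass of LookupError) → value = 54.
4. `except Exception` is not reached.
Result: 54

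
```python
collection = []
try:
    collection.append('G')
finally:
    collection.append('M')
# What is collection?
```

Step-by-step execution trace:
1. try: `collection.append('G')` → collection = ['G'].
2. The try body completes without raising.
3. finally always runs: `collection.append('M')` → collection = ['G', 'M'].
Result: ['G', 'M']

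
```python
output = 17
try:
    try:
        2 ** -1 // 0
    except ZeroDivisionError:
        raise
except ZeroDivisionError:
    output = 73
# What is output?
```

Step-by-step execution trace:
1. Inner try: `2 ** -1 // 0` raises ZeroDivisionError.
2. Inner `except ZeroDivisionError` matches; bare `raise` re-raises the same ZeroDivisionError.
3. Outer `except ZeroDivisionError` matches → output = 73.
Result: 73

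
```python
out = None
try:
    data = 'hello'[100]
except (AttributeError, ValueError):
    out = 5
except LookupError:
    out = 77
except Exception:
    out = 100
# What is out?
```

Step-by-step execution trace:
1. `data = 'hello'[100]` raises IndexError.
2. `except (AttributeError, ValueError)` does not match IndexError; skipped.
3. `except LookupError` matches (IndexError is a subclass of LookupError) → out = 77.
4. `except Exception` is not reached.
Result: 77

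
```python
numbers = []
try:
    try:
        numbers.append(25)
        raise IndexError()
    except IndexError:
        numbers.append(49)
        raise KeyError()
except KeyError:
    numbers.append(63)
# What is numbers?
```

Step-by-step execution trace:
1. Inner try: `numbers.append(25)` → numbers = [25].
2. `raise IndexError()` raises IndexError.
3. Inner `except IndexError` matches → `numbers.append(49)` → numbers = [25, 49].
4. `raise KeyError()` raises KeyError; propagates to outer try.
5. Outer `except KeyError` matches → `numbers.append(63)` → numbers = [25, 49, 63].
Result: [25, 49, 63]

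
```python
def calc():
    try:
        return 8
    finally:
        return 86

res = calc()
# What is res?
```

Step-by-step execution trace:
1. `calc()` enters try: `return 8` sets pending return value 8.
2. Before returning, `finally: return 86` runs and overrides the pending return.
3. calc() returns 86 → res = 86.
Result: 86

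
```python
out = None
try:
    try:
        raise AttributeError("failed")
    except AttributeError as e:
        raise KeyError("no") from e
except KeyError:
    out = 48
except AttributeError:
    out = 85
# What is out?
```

Step-by-step execution trace:
1. Inner try raises AttributeError; inner `except AttributeError as e` catches it.
2. `raise KeyError(...) from e` raises KeyError (AttributeError is attached as __cause__, but only KeyError is active).
3. Outer `except KeyError` matches → out = 48.
4. `except AttributeError` is not reached.
Result: 48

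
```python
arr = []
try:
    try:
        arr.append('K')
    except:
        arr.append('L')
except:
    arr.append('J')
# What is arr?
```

Step-by-step execution trace:
1. Inner try: `arr.append('K')` → arr = ['K']. No exception raised.
2. Inner `except` is skipped.
3. Inner try completes normally; outer `except` is skipped.
Result: ['K']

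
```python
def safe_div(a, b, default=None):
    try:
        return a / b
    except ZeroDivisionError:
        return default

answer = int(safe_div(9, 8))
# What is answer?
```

Step-by-step execution trace:
1. `safe_div(9, 8)` enters try: `return 9 / 8` → returns 1.125. No exception raised.
2. `except ZeroDivisionError` is skipped.
3. `int(1.125)` → 1 → answer = 1.
Result: 1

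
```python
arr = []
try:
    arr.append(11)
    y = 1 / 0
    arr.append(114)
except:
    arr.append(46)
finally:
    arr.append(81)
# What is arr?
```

Step-by-step execution trace:
1. try: `arr.append(11)` → arr = [11].
2. `y = 1 / 0` raises ZeroDivisionError; `arr.append(114)` is not reached.
3. bare `except` matches → `arr.append(46)` → arr = [11, 46].
4. finally always runs: `arr.append(81)` → arr = [11, 46, 81].
Result: [11, 46, 81]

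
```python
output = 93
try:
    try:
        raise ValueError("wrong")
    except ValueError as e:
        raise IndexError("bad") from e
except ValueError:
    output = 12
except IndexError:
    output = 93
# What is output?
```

Step-by-step execution trace:
1. Inner try raises ValueError; inner `except ValueError as e` catches it.
2. `raise IndexError(...) from e` raises IndexError (ValueError is attached as __cause__, but only IndexError is active).
3. Outer `except ValueError` does not match IndexError; skipped.
4. Outer `except IndexError` matches → output = 93.
Result: 93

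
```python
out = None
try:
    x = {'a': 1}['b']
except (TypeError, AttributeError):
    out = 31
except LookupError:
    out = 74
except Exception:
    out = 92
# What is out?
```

Step-by-step execution trace:
1. `x = {'a': 1}['b']` raises KeyError.
2. `except (TypeError, AttributeError)` does not match KeyError; skipped.
3. `except LookupError` matches (KeyError is a subclass of LookupError) → out = 74.
4. `except Exception` is not reached.
Result: 74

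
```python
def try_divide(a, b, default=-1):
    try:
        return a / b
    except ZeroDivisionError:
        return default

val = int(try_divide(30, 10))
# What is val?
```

Step-by-step execution trace:
1. `try_divide(30, 10)` enters try: `return 30 / 10` → returns 3.0. No exception raised.
2. `except ZeroDivisionError` is skipped.
3. `int(3.0)` → 3 → val = 3.
Result: 3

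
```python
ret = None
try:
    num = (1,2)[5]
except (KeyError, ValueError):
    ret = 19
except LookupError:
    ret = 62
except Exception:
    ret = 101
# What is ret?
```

Step-by-step execution trace:
1. `num = (1,2)[5]` raises IndexError.
2. `except (KeyError, ValueError)` does not match IndexError; skipped.
3. `except LookupError` matches (IndexError is a subclass of LookupError) → ret = 62.
4. `except Exception` is not reached.
Result: 62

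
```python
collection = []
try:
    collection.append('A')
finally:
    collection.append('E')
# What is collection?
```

Step-by-step execution trace:
1. try: `collection.append('A')` → collection = ['A'].
2. The try body completes without raising.
3. finally always runs: `collection.append('E')` → collection = ['A', 'E'].
Result: ['A', 'E']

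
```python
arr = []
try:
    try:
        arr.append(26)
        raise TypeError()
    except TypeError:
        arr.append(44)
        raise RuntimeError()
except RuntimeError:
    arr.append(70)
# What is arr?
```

Step-by-step execution trace:
1. Inner try: `arr.append(26)` → arr = [26].
2. `raise TypeError()` raises TypeError.
3. Inner `except TypeError` matches → `arr.append(44)` → arr = [26, 44].
4. `raise RuntimeError()` raises RuntimeError; propagates to outer try.
5. Outer `except RuntimeError` matches → `arr.append(70)` → arr = [26, 44, 70].
Result: [26, 44, 70]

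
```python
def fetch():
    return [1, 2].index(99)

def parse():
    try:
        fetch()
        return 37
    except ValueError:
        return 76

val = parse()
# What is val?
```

Step-by-step execution trace:
1. `parse()` calls `fetch()`.
2. `fetch()` evaluates `[1, 2].index(99)`, which raises ValueError; it propagates to the caller.
3. `return 37` is not reached.
4. `except ValueError` in parse matches → returns 76.
5. val = 76.
Result: 76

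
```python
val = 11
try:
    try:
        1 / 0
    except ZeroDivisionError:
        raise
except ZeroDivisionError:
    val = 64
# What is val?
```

Step-by-step execution trace:
1. Inner try: `1 / 0` raises ZeroDivisionError.
2. Inner `except ZeroDivisionError` matches; bare `raise` re-raises the same ZeroDivisionError.
3. Outer `except ZeroDivisionError` matches → val = 64.
Result: 64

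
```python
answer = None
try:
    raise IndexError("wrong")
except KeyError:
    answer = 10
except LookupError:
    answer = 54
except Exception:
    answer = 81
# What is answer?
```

Step-by-step execution trace:
1. `raise IndexError(...)` raises IndexError.
2. `except KeyError` does not match (IndexError is not a subclass of KeyError); skipped.
3. `except LookupError` matches (IndexError is a subclass of LookupError) → answer = 54.
4. `except Exception` is not reached.
Result: 54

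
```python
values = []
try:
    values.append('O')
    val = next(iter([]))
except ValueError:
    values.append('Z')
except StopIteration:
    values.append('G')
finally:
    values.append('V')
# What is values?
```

Step-by-step execution trace:
1. try: `values.append('O')` → values = ['O'].
2. `val = next(iter([]))` raises StopIteration.
3. `except ValueError` does not match StopIteration; skipped.
4. `except StopIteration` matches → `values.append('G')` → values = ['O', 'G'].
5. finally always runs: `values.append('V')` → values = ['O', 'G', 'V'].
Result: ['O', 'G', 'V']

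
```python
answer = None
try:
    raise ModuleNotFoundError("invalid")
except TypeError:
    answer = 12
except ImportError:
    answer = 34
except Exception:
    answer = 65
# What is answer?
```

Step-by-step execution trace:
1. `raise ModuleNotFoundError(...)` raises ModuleNotFoundError.
2. `except TypeError` does not match (ModuleNotFoundError is not a subclass of TypeError); skipped.
3. `except ImportError` matches (ModuleNotFoundError is a subclass of ImportError) → answer = 34.
4. `except Exception` is not reached.
Result: 34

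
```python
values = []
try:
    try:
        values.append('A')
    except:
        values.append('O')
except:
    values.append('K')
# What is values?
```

Step-by-step execution trace:
1. Inner try: `values.append('A')` → values = ['A']. No exception raised.
2. Inner `except` is skipped.
3. Inner try completes normally; outer `except` is skipped.
Result: ['A']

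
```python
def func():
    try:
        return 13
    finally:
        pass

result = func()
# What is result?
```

Step-by-step execution trace:
1. `func()` enters try: `return 13` sets pending return value 13.
2. Before returning, `finally: pass` runs (no effect).
3. func() returns 13 → result = 13.
Result: 13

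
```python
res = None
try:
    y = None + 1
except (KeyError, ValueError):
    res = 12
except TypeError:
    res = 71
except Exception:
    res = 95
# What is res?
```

Step-by-step execution trace:
1. `y = None + 1` raises TypeError.
2. `except (KeyError, ValueError)` does not match TypeError; skipped.
3. `except TypeError` matches (exact type match) → res = 71.
4. `except Exception` is not reached.
Result: 71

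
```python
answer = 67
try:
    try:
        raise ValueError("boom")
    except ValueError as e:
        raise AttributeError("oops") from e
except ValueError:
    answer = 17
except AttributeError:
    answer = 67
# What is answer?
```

Step-by-step execution trace:
1. Inner try raises ValueError; inner `except ValueError as e` catches it.
2. `raise AttributeError(...) from e` raises AttributeError (ValueError is attached as __cause__, but only AttributeError is active).
3. Outer `except ValueError` does not match AttributeError; skipped.
4. Outer `except AttributeError` matches → answer = 67.
Result: 67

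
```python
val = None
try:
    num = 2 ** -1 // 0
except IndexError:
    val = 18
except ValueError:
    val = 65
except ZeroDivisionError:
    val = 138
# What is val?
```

Step-by-step execution trace:
1. `num = 2 ** -1 // 0` raises ZeroDivisionError.
2. `except IndexError` does not match ZeroDivisionError; skipped.
3. `except ValueError` does not match ZeroDivisionError; skipped.
4. `except ZeroDivisionError` matches → val = 138.
Result: 138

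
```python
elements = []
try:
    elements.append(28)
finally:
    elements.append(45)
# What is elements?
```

Step-by-step execution trace:
1. try: `elements.append(28)` → elements = [28].
2. The try body completes without raising.
3. finally always runs: `elements.append(45)` → elements = [28, 45].
Result: [28, 45]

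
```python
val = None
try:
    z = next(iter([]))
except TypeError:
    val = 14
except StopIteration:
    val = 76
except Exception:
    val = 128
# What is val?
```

Step-by-step execution trace:
1. `z = next(iter([]))` raises StopIteration.
2. `except TypeError` does not match StopIteration; skipped.
3. `except StopIteration` matches → val = 76.
4. Remaining except clauses are skipped.
Result: 76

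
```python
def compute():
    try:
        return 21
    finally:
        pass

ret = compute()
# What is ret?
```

Step-by-step execution trace:
1. `compute()` enters try: `return 21` sets pending return value 21.
2. Before returning, `finally: pass` runs (no effect).
3. compute() returns 21 → ret = 21.
Result: 21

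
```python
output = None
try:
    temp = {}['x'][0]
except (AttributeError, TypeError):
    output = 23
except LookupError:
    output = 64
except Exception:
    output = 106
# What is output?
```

Step-by-step execution trace:
1. `temp = {}['x'][0]` raises KeyError.
2. `except (AttributeError, TypeError)` does not match KeyError; skipped.
3. `except LookupError` matches (KeyError is a subclass of LookupError) → output = 64.
4. `except Exception` is not reached.
Result: 64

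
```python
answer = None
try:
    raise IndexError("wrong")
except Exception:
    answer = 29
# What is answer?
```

Step-by-step execution trace:
1. `raise IndexError(...)` raises IndexError.
2. `except Exception` matches (IndexError is a subclass of Exception) → answer = 29.
Result: 29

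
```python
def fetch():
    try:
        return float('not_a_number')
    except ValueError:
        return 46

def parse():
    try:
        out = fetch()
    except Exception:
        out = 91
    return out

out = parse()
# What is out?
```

Step-by-step execution trace:
1. `parse()` calls `fetch()`.
2. In fetch: `float('not_a_number')` raises ValueError; `except ValueError` catches it → returns 46.
3. In parse: `out = fetch()` → out = 46. No exception reaches parse.
4. `except Exception` is skipped; parse returns 46.
5. out = 46.
Result: 46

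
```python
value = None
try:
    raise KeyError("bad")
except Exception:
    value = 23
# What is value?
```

Step-by-step execution trace:
1. `raise KeyError(...)` raises KeyError.
2. `except Exception` matches (KeyError is a subclass of Exception) → value = 23.
Result: 23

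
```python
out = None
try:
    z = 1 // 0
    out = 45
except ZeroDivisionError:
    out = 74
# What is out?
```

Step-by-step execution trace:
1. `z = 1 // 0` raises ZeroDivisionError.
2. `out = 45` is not reached.
3. `except ZeroDivisionError` matches → out = 74.
Result: 74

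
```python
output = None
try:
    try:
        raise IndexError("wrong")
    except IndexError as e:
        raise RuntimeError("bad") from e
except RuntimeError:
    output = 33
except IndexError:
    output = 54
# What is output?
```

Step-by-step execution trace:
1. Inner try raises IndexError; inner `except IndexError as e` catches it.
2. `raise RuntimeError(...) from e` raises RuntimeError (IndexError is attached as __cause__, but only RuntimeError is active).
3. Outer `except RuntimeError` matches → output = 33.
4. `except IndexError` is not reached.
Result: 33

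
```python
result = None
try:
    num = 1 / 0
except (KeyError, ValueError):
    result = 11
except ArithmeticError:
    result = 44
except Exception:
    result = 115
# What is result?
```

Step-by-step execution trace:
1. `num = 1 / 0` raises ZeroDivisionError.
2. `except (KeyError, ValueError)` does not match ZeroDivisionError; skipped.
3. `except ArithmeticError` matches (ZeroDivisionError is a subclass of ArithmeticError) → result = 44.
4. `except Exception` is not reached.
Result: 44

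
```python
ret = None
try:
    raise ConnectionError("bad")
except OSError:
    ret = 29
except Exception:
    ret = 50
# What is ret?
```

Step-by-step execution trace:
1. `raise ConnectionError(...)` raises ConnectionError.
2. `except OSError` matches (ConnectionError is a subclass of OSError) → ret = 29.
3. `except Exception` is not reached.
Result: 29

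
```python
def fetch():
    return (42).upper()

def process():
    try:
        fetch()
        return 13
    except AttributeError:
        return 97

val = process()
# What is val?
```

Step-by-step execution trace:
1. `process()` calls `fetch()`.
2. `fetch()` evaluates `(42).upper()`, which raises AttributeError; it propagates to the caller.
3. `return 13` is not reached.
4. `except AttributeError` in process matches → returns 97.
5. val = 97.
Result: 97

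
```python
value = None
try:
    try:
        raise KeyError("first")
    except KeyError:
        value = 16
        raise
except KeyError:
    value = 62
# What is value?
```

Step-by-step execution trace:
1. Inner try: `raise KeyError("first")` raises KeyError.
2. Inner `except KeyError` matches → value = 16.
3. bare `raise` re-raises the same KeyError.
4. Outer `except KeyError` matches → value = 62.
Result: 62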